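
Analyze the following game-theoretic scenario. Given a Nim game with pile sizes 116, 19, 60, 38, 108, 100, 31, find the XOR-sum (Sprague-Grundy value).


We need the XOR (exclusive or) of all pile sizes.
After XOR-ing pile 1 (size 116): 0 XOR 116 = 116
After XOR-ing pile 2 (size 19): 116 XOR 19 = 103
After XOR-ing pile 3 (size 60): 103 XOR 60 = 91
After XOR-ing pile 4 (size 38): 91 XOR 38 = 125
After XOR-ing pile 5 (size 108): 125 XOR 108 = 17
After XOR-ing pile 6 (size 100): 17 XOR 100 = 117
After XOR-ing pile 7 (size 31): 117 XOR 31 = 106
The Nim-value of this position is 106.

106


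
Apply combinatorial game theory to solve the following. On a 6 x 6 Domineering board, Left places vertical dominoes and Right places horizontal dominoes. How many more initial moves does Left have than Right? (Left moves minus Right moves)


Board is 6 x 6 (rows x cols).
Left (vertical) placements: (rows-1) * cols = 5 * 6 = 30
Right (horizontal) placements: rows * (cols-1) = 6 * 5 = 30
Advantage = Left - Right = 30 - 30 = 0

0


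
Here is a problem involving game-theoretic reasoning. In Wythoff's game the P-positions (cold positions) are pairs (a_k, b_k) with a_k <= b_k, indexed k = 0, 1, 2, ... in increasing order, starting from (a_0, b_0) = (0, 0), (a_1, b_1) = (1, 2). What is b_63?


By Wythoff's theorem, a_k = floor(k * phi) and b_k = floor(k * phi^2) = a_k + k, where phi = (1 + sqrt(5))/2 is the golden ratio.
phi = (1 + sqrt(5))/2 = 1.618034
phi^2 = phi + 1 = 2.618034
k = 63
k * phi^2 = 63 * 2.618034 = 164.936141
b_63 = floor(k * phi^2) = 164 (check: a_63 + k = 101 + 63 = 164)

164


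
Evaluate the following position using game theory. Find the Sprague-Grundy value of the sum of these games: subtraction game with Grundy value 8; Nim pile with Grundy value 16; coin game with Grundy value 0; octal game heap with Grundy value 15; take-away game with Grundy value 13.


By the Sprague-Grundy theorem, the Grundy value of a sum of games is the XOR of individual Grundy values.
subtraction game: Grundy value = 8. Running XOR: 0 XOR 8 = 8
Nim pile: Grundy value = 16. Running XOR: 8 XOR 16 = 24
coin game: Grundy value = 0. Running XOR: 24 XOR 0 = 24
octal game heap: Grundy value = 15. Running XOR: 24 XOR 15 = 23
take-away game: Grundy value = 13. Running XOR: 23 XOR 13 = 26
The combined Grundy value is 26.

26


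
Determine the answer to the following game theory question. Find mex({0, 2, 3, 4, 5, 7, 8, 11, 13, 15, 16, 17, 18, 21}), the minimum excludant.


Set = {0, 2, 3, 4, 5, 7, 8, 11, 13, 15, 16, 17, 18, 21}
0 is in the set.
1 is NOT in the set. This is the mex.
mex = 1

1


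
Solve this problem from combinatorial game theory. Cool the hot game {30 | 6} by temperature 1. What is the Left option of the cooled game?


Original game: {30 | 6} (a switch {a | b} with a > b).
Cooling by t (for t below the temperature (a - b)/2 = 12) taxes each move by t: {a | b} cooled by t is {a - t | b + t}.
Cooling amount: t = 1
Cooled Left option: 30 - 1 = 29
Cooled Right option: 6 + 1 = 7
Cooled game: {29 | 7}
Left option = 29

29


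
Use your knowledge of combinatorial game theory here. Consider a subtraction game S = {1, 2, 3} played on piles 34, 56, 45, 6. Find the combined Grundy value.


Subtraction set: {1, 2, 3}
For this subtraction set, G(n) = n mod 4 (period = max + 1 = 4).
Pile 1 (size 34): G(34) = 34 mod 4 = 2
Pile 2 (size 56): G(56) = 56 mod 4 = 0
Pile 3 (size 45): G(45) = 45 mod 4 = 1
Pile 4 (size 6): G(6) = 6 mod 4 = 2
Total Grundy value = XOR of all: 2 XOR 0 XOR 1 XOR 2 = 1

1


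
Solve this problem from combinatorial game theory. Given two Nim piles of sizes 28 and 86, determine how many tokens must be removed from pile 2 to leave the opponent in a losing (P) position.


Piles: 28 and 86
Current XOR: 28 XOR 86 = 74 (non-zero, so this is an N-position).
To make the XOR zero, we need to find a move that balances the piles.
For pile 2 (size 86): target = 86 XOR 74 = 28
We reduce pile 2 from 86 to 28.
Tokens removed: 86 - 28 = 58
Verification: 28 XOR 28 = 0

58


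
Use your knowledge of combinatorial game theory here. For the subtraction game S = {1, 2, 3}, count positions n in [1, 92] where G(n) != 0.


Subtraction set S = {1, 2, 3}, so G(n) = n mod 4.
G(n) = 0 when n is a multiple of 4.
Multiples of 4 in [1, 92]: 23
N-positions (nonzero Grundy) = 92 - 23 = 69

69


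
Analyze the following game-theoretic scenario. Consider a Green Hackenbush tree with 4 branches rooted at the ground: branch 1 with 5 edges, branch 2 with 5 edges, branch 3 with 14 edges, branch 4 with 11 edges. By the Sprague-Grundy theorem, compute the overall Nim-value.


The tree has 4 branches from the ground vertex.
In Green Hackenbush, the Nim-value of a simple path of length k is k.
Branch 1: length 5, Nim-value = 5
Branch 2: length 5, Nim-value = 5
Branch 3: length 14, Nim-value = 14
Branch 4: length 11, Nim-value = 11
Total Nim-value = XOR of all branch values:
0 XOR 5 = 5
5 XOR 5 = 0
0 XOR 14 = 14
14 XOR 11 = 5
Nim-value of the tree = 5

5


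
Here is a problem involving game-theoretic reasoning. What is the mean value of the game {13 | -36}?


Game = {13 | -36}, a switch {a | b} with numbers a > b.
Its thermograph has left wall a - t and right wall b + t, which meet at t = (a - b)/2, where both equal (a + b)/2. So the mast (mean value) is at (a + b)/2.
Mean = (13 + (-36))/2 = -23/2 = -23/2

-23/2


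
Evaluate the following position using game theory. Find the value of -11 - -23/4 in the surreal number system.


x = -11, y = -23/4
Converting to common denominator: 4
x = -44/4, y = -23/4
x - y = -11 - -23/4 = -21/4

-21/4


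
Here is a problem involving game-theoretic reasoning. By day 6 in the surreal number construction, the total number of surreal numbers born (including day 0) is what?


Day 0: {|} = 0 is born. Count = 1.
Day n: the number of surreal numbers born by day n is 2^(n+1) - 1.
By day 0: 2^1 - 1 = 1
By day 1: 2^2 - 1 = 3
By day 2: 2^3 - 1 = 7
By day 3: 2^4 - 1 = 15
By day 4: 2^5 - 1 = 31
By day 5: 2^6 - 1 = 63
By day 6: 2^7 - 1 = 127
By day 6: 127 surreal numbers.

127


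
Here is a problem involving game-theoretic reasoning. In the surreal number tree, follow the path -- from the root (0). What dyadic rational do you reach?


Sign expansion: --
Rule: track bounds (lo, hi), initially (-inf, +inf). On '+', the current value becomes lo and we move to the simplest number in (value, hi): value + 1 if hi = +inf, otherwise the midpoint (value + hi)/2. On '-', the current value becomes hi and we move to value - 1 if lo = -inf, otherwise the midpoint (lo + value)/2.
Start at 0.
Step 1: sign = -, move left. Bounds: (-inf, 0). Value = -1
Step 2: sign = -, move left. Bounds: (-inf, -1). Value = -2
The surreal number with sign expansion -- is -2.

-2


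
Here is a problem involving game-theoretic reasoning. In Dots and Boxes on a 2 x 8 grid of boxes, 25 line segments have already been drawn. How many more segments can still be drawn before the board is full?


Grid: 2 x 8 boxes, i.e. 3 rows and 9 columns of dots.
Horizontal edges: (rows + 1) * cols = 3 * 8 = 24
Vertical edges: rows * (cols + 1) = 2 * 9 = 18
Total edges: 24 + 18 = 42
Edges drawn: 25
Remaining: 42 - 25 = 17

17


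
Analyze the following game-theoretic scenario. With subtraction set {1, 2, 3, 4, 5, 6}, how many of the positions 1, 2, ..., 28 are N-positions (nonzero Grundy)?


Subtraction set S = {1, 2, 3, 4, 5, 6}, so G(n) = n mod 7.
G(n) = 0 when n is a multiple of 7.
Multiples of 7 in [1, 28]: 4
N-positions (nonzero Grundy) = 28 - 4 = 24

24


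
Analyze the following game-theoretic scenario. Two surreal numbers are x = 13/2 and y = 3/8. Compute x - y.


x = 13/2, y = 3/8
Converting to common denominator: 8
x = 52/8, y = 3/8
x - y = 13/2 - 3/8 = 49/8

49/8


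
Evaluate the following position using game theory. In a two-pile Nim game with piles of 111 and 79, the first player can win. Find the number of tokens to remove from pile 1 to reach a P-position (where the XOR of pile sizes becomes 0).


Piles: 111 and 79
Current XOR: 111 XOR 79 = 32 (non-zero, so this is an N-position).
To make the XOR zero, we need to find a move that balances the piles.
For pile 1 (size 111): target = 111 XOR 32 = 79
We reduce pile 1 from 111 to 79.
Tokens removed: 111 - 79 = 32
Verification: 79 XOR 79 = 0

32


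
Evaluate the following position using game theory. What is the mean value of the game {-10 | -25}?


Game = {-10 | -25}, a switch {a | b} with numbers a > b.
Its thermograph has left wall a - t and right wall b + t, which meet at t = (a - b)/2, where both equal (a + b)/2. So the mast (mean value) is at (a + b)/2.
Mean = (-10 + (-25))/2 = -35/2 = -35/2

-35/2


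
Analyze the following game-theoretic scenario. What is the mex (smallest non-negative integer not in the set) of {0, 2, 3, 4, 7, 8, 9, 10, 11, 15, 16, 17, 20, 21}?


Set = {0, 2, 3, 4, 7, 8, 9, 10, 11, 15, 16, 17, 20, 21}
0 is in the set.
1 is NOT in the set. This is the mex.
mex = 1

1


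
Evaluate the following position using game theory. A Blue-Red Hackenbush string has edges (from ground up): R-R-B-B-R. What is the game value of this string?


Edges (from ground): R-R-B-B-R
By Berlekamp's sign-expansion rule, a Blue-Red Hackenbush stalk has the value of the surreal number whose sign sequence is the edge sequence with B -> + and R -> -.
Sign sequence: --++-
Trace the sign expansion in the surreal number tree, starting from 0:
Edge 1: R (sign -) -> bounds (-inf, 0), value = -1
Edge 2: R (sign -) -> bounds (-inf, -1), value = -2
Edge 3: B (sign +) -> bounds (-2, -1), value = -3/2
Edge 4: B (sign +) -> bounds (-3/2, -1), value = -5/4
Edge 5: R (sign -) -> bounds (-3/2, -5/4), value = -11/8
Game value = -11/8

-11/8


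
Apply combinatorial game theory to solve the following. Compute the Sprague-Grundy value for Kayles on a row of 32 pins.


Kayles: a move removes 1 or 2 adjacent pins from a contiguous row.
Removing pins from a row of k leaves two independent rows (a, b) with a + b = k - 1 (one pin) or a + b = k - 2 (two pins); an end removal gives a = 0.
By Sprague-Grundy, G(k) = mex{ G(a) XOR G(b) } over all these splits. G(0) = 0.
G(1): splits (0,0):0^0=0 -> mex({0}) = 1
G(2): splits (0,1):0^1=1 (0,0):0^0=0 -> mex({0, 1}) = 2
G(3): splits (0,2):0^2=2 (1,1):1^1=0 (0,1):0^1=1 -> mex({0, 1, 2}) = 3
G(4): splits (0,3):0^3=3 (1,2):1^2=3 (0,2):0^2=2 (1,1):1^1=0 -> mex({0, 2, 3}) = 1
G(5): splits (0,4):0^1=1 (1,3):1^3=2 (2,2):2^2=0 (0,3):0^3=3 (1,2):1^2=3 -> mex({0, 1, 2, 3}) = 4
G(6) = mex({0, 1, 2, 4}) = 3
G(7) = mex({0, 1, 3, 4, 5}) = 2
G(8) = mex({0, 2, 3, 5, 6}) = 1
G(9) = mex({0, 1, 2, 3, 6, 7}) = 4
G(10) = mex({0, 1, 3, 4, 5, 7}) = 2
G(11) = mex({0, 1, 2, 3, 4, 5}) = 6
G(12) = mex({0, 1, 2, 3, 5, 6, 7}) = 4
G(13) = mex({0, 2, 3, 4, 6, 7}) = 1
G(14) = mex({0, 1, 4, 5, 6, 7}) = 2
G(15) = mex({0, 1, 2, 3, 4, 5, 6}) = 7
G(16) = mex({0, 2, 3, 5, 6, 7}) = 1
G(17) = mex({0, 1, 2, 3, 5, 6, 7}) = 4
G(18) = mex({0, 1, 2, 4, 5, 6}) = 3
G(19) = mex({0, 1, 3, 4, 5, 7}) = 2
G(20) = mex({0, 2, 3, 4, 5, 6, 7}) = 1
G(21) = mex({0, 1, 2, 3, 5, 6, 7}) = 4
G(22) = mex({0, 1, 2, 3, 4, 5, 7}) = 6
G(23) = mex({0, 1, 2, 3, 4, 5, 6}) = 7
G(24) = mex({0, 1, 2, 3, 5, 6, 7}) = 4
G(25) = mex({0, 2, 3, 4, 6, 7}) = 1
G(26) = mex({0, 1, 3, 4, 5, 6, 7}) = 2
G(27) = mex({0, 1, 2, 3, 4, 5, 6, 7}) = 8
G(28) = mex({0, 1, 2, 3, 4, 6, 7, 8}) = 5
G(29) = mex({0, 1, 2, 3, 5, 6, 7, 8, 9}) = 4
G(30) = mex({0, 1, 2, 3, 4, 5, 6, 9, 10}) = 7
G(31) = mex({0, 1, 3, 4, 5, 7, 10, 11}) = 2
G(32) = mex({0, 2, 3, 4, 5, 6, 7, 9, 11}) = 1
Therefore G(32) = 1.

1


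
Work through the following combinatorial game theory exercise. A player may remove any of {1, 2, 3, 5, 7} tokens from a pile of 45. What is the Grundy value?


The subtraction set is S = {1, 2, 3, 5, 7}.
G(k) = mex{ G(k - s) : s in S, s <= k }. We compute iteratively: G(0) = 0.
G(1) = mex({0}) = 1
G(2) = mex({0, 1}) = 2
G(3) = mex({0, 1, 2}) = 3
G(4) = mex({1, 2, 3}) = 0
G(5) = mex({0, 2, 3}) = 1
G(6) = mex({0, 1, 3}) = 2
G(7) = mex({0, 1, 2}) = 3
G(8) = mex({1, 2, 3}) = 0
G(9) = mex({0, 2, 3}) = 1
G(10) = mex({0, 1, 3}) = 2
Observe that G(4)..G(10) = 0, 1, 2, 3, 0, 1, 2 repeats G(0)..G(6) = 0, 1, 2, 3, 0, 1, 2.
For k >= max(S) = 7, G(k) is determined by the previous 7 values G(k-7)..G(k-1); a window of 7 consecutive values has recurred shifted by 4, so by induction G(k + 4) = G(k) for all k >= 0: the sequence is periodic from the start with period 4.
One period: G(0..3) = 0, 1, 2, 3.
45 mod 4 = 1, so G(45) = G(1) = 1.

1


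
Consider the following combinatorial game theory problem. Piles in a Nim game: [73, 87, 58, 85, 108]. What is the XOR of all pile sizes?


We need the XOR (exclusive or) of all pile sizes.
After XOR-ing pile 1 (size 73): 0 XOR 73 = 73
After XOR-ing pile 2 (size 87): 73 XOR 87 = 30
After XOR-ing pile 3 (size 58): 30 XOR 58 = 36
After XOR-ing pile 4 (size 85): 36 XOR 85 = 113
After XOR-ing pile 5 (size 108): 113 XOR 108 = 29
The Nim-value of this position is 29.

29


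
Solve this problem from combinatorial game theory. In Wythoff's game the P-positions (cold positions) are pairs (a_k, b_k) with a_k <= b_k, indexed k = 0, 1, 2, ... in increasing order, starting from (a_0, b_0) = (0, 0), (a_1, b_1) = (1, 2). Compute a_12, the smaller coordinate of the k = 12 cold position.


By Wythoff's theorem, a_k = floor(k * phi) and b_k = floor(k * phi^2) = a_k + k, where phi = (1 + sqrt(5))/2 is the golden ratio.
phi = (1 + sqrt(5))/2 = 1.618034
k = 12
k * phi = 12 * 1.618034 = 19.416408
a_12 = floor(k * phi) = 19

19


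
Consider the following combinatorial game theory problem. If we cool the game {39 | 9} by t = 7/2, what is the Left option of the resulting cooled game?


Original game: {39 | 9} (a switch {a | b} with a > b).
Cooling by t (for t below the temperature (a - b)/2 = 15) taxes each move by t: {a | b} cooled by t is {a - t | b + t}.
Cooling amount: t = 7/2
Cooled Left option: 39 - 7/2 = 71/2
Cooled Right option: 9 + 7/2 = 25/2
Cooled game: {71/2 | 25/2}
Left option = 71/2

71/2


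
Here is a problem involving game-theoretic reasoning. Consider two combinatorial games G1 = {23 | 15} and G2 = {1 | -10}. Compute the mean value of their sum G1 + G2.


G1 = {23 | 15}, G2 = {1 | -10}
Each is a switch {a | b} with numbers a > b; its mean value is (a + b)/2, and mean value is additive over game sums: m(G1 + G2) = m(G1) + m(G2).
Mean of G1 = (23 + (15))/2 = 38/2 = 19
Mean of G2 = (1 + (-10))/2 = -9/2 = -9/2
Mean of G1 + G2 = 19 + -9/2 = 29/2

29/2


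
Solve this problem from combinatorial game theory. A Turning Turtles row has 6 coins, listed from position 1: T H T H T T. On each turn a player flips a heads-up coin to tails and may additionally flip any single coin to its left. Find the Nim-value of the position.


Coins: T H T H T T
Key fact: a single head at position k behaves exactly like a Nim heap of size k (turning it to T and optionally flipping a coin at j < k corresponds to moving the heap from k to j, or to 0), and heads combine as a disjunctive sum (two heads at the same place would cancel, matching j XOR j = 0). So the Nim-value is the XOR of the 1-indexed positions of the heads.
Face-up positions (1-indexed): [2, 4]
XOR 0 with 2: 0 XOR 2 = 2
XOR 2 with 4: 2 XOR 4 = 6
Nim-value = 6

6


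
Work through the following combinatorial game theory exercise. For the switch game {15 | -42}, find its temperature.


The game is {15 | -42}, a switch {a | b} with numbers a > b.
Cooling {a | b} by t gives {a - t | b + t}, which stops being hot when a - t = b + t, i.e. at t = (a - b)/2. So the temperature of a switch is (a - b)/2.
Temperature = (Left option - Right option) / 2
= (15 - (-42)) / 2
= 57 / 2
= 57/2

57/2


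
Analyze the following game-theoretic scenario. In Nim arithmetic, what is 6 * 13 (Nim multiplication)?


Nim multiplication is bilinear over XOR: (u XOR v) * w = (u*w) XOR (v*w).
So we split each operand into its bit components and XOR the pairwise Nim products.
6 = 2 + 4 (as XOR of powers of 2).
13 = 1 + 4 + 8 (as XOR of powers of 2).
Using the standard Nim-product table on single bits:
  2*2 = 3,   2*4 = 8,   2*8 = 12,
  4*4 = 6,   4*8 = 11,  8*8 = 13,
and  1*x = x (identity), k*l = l*k (commutative).
Pairwise Nim products:
  2 * 1 = 2
  2 * 4 = 8
  2 * 8 = 12
  4 * 1 = 4
  4 * 4 = 6
  4 * 8 = 11
XOR them: 2 XOR 8 XOR 12 XOR 4 XOR 6 XOR 11 = 15.
Result: 6 * 13 = 15 (in Nim).

15


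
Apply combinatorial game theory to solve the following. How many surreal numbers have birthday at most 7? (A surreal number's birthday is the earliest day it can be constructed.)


Day 0: {|} = 0 is born. Count = 1.
Day n: the number of surreal numbers born by day n is 2^(n+1) - 1.
By day 0: 2^1 - 1 = 1
By day 1: 2^2 - 1 = 3
By day 2: 2^3 - 1 = 7
By day 3: 2^4 - 1 = 15
By day 4: 2^5 - 1 = 31
By day 5: 2^6 - 1 = 63
By day 6: 2^7 - 1 = 127
By day 7: 2^8 - 1 = 255
By day 7: 255 surreal numbers.

255


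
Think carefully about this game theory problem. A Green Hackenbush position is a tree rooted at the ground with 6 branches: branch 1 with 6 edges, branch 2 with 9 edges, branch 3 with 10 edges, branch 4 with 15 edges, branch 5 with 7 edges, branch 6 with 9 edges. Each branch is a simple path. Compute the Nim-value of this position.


The tree has 6 branches from the ground vertex.
In Green Hackenbush, the Nim-value of a simple path of length k is k.
Branch 1: length 6, Nim-value = 6
Branch 2: length 9, Nim-value = 9
Branch 3: length 10, Nim-value = 10
Branch 4: length 15, Nim-value = 15
Branch 5: length 7, Nim-value = 7
Branch 6: length 9, Nim-value = 9
Total Nim-value = XOR of all branch values:
0 XOR 6 = 6
6 XOR 9 = 15
15 XOR 10 = 5
5 XOR 15 = 10
10 XOR 7 = 13
13 XOR 9 = 4
Nim-value of the tree = 4

4


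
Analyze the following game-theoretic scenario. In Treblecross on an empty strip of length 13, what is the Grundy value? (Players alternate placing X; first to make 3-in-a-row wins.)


Treblecross: place X on empty cells; 3-in-a-row wins.
Playing within two cells of an existing X lets the opponent win at once, so sensible play treats the cells i-2..i+2 around each X as dead. The player left with no safe cell loses, so this is a normal-play take-away game on strips of safe cells.
Placing X at cell i (0-indexed) of a strip of k safe cells leaves independent strips of sizes max(0, i-2) and max(0, k-i-3). Hence G(k) = mex{ G(max(0,i-2)) XOR G(max(0,k-i-3)) : 0 <= i < k }, with G(0) = 0.
G(1): splits (0,0):0^0=0 -> mex({0}) = 1
G(2): splits (0,0):0^0=0 -> mex({0}) = 1
G(3): splits (0,0):0^0=0 -> mex({0}) = 1
G(4): splits (0,1):0^1=1 (0,0):0^0=0 -> mex({0, 1}) = 2
G(5): splits (0,2):0^1=1 (0,1):0^1=1 (0,0):0^0=0 -> mex({0, 1}) = 2
G(6) = mex({1}) = 0
G(7) = mex({0, 1, 2}) = 3
G(8) = mex({0, 1, 2}) = 3
G(9) = mex({0, 2}) = 1
G(10) = mex({0, 2, 3}) = 1
G(11) = mex({0, 3}) = 1
G(12) = mex({1, 3}) = 0
G(13) = mex({0, 1, 2, 3}) = 4
Therefore G(13) = 4.

4


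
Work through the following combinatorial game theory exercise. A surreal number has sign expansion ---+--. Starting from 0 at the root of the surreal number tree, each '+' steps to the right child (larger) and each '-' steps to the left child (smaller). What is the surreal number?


Sign expansion: ---+--
Rule: track bounds (lo, hi), initially (-inf, +inf). On '+', the current value becomes lo and we move to the simplest number in (value, hi): value + 1 if hi = +inf, otherwise the midpoint (value + hi)/2. On '-', the current value becomes hi and we move to value - 1 if lo = -inf, otherwise the midpoint (lo + value)/2.
Start at 0.
Step 1: sign = -, move left. Bounds: (-inf, 0). Value = -1
Step 2: sign = -, move left. Bounds: (-inf, -1). Value = -2
Step 3: sign = -, move left. Bounds: (-inf, -2). Value = -3
Step 4: sign = +, move right. Bounds: (-3, -2). Value = -5/2
Step 5: sign = -, move left. Bounds: (-3, -5/2). Value = -11/4
Step 6: sign = -, move left. Bounds: (-3, -11/4). Value = -23/8
The surreal number with sign expansion ---+-- is -23/8.

-23/8


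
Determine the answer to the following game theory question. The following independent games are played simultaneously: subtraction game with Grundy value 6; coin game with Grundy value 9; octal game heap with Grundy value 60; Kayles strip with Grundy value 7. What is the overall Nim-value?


By the Sprague-Grundy theorem, the Grundy value of a sum of games is the XOR of individual Grundy values.
subtraction game: Grundy value = 6. Running XOR: 0 XOR 6 = 6
coin game: Grundy value = 9. Running XOR: 6 XOR 9 = 15
octal game heap: Grundy value = 60. Running XOR: 15 XOR 60 = 51
Kayles strip: Grundy value = 7. Running XOR: 51 XOR 7 = 52
The combined Grundy value is 52.

52


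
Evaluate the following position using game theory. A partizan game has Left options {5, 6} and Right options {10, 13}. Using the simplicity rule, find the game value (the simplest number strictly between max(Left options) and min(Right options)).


Left options: {5, 6}, max = 6
Right options: {10, 13}, min = 10
All options are numbers and max(Left) < min(Right), so by the simplicity theorem the value is the simplest (earliest-born) number strictly between 6 and 10.
Integers 7 through 9 all lie strictly between 6 and 10.
Among integers, the simplest (lowest birthday = smallest |n|; 0 is born on day 0, +-n on day n) is 7.
No non-integer in the interval can be simpler: if x is a non-integer in the interval, then floor(x) or ceil(x) also lies in the interval (the interval contains an integer), and both are proper prefixes of x's sign expansion, i.e. born earlier. So the game value is 7.
Game value = 7

7


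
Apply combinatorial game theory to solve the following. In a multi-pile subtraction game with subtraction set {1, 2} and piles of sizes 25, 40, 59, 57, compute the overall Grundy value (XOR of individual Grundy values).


Subtraction set: {1, 2}
For this subtraction set, G(n) = n mod 3 (period = max + 1 = 3).
Pile 1 (size 25): G(25) = 25 mod 3 = 1
Pile 2 (size 40): G(40) = 40 mod 3 = 1
Pile 3 (size 59): G(59) = 59 mod 3 = 2
Pile 4 (size 57): G(57) = 57 mod 3 = 0
Total Grundy value = XOR of all: 1 XOR 1 XOR 2 XOR 0 = 2

2


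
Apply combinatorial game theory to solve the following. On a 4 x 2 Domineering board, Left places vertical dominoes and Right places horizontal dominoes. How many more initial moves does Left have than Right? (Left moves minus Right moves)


Board is 4 x 2 (rows x cols).
Left (vertical) placements: (rows-1) * cols = 3 * 2 = 6
Right (horizontal) placements: rows * (cols-1) = 4 * 1 = 4
Advantage = Left - Right = 6 - 4 = 2

2


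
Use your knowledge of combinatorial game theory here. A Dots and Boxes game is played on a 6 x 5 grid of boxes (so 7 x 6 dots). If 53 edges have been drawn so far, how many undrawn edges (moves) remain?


Grid: 6 x 5 boxes, i.e. 7 rows and 6 columns of dots.
Horizontal edges: (rows + 1) * cols = 7 * 5 = 35
Vertical edges: rows * (cols + 1) = 6 * 6 = 36
Total edges: 35 + 36 = 71
Edges drawn: 53
Remaining: 71 - 53 = 18

18


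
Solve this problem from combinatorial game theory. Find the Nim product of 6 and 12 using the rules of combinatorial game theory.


Nim multiplication is bilinear over XOR: (u XOR v) * w = (u*w) XOR (v*w).
So we split each operand into its bit components and XOR the pairwise Nim products.
6 = 2 + 4 (as XOR of powers of 2).
12 = 4 + 8 (as XOR of powers of 2).
Using the standard Nim-product table on single bits:
  2*2 = 3,   2*4 = 8,   2*8 = 12,
  4*4 = 6,   4*8 = 11,  8*8 = 13,
and  1*x = x (identity), k*l = l*k (commutative).
Pairwise Nim products:
  2 * 4 = 8
  2 * 8 = 12
  4 * 4 = 6
  4 * 8 = 11
XOR them: 8 XOR 12 XOR 6 XOR 11 = 9.
Result: 6 * 12 = 9 (in Nim).

9


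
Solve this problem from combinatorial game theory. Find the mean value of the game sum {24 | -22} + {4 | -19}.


G1 = {24 | -22}, G2 = {4 | -19}
Each is a switch {a | b} with numbers a > b; its mean value is (a + b)/2, and mean value is additive over game sums: m(G1 + G2) = m(G1) + m(G2).
Mean of G1 = (24 + (-22))/2 = 2/2 = 1
Mean of G2 = (4 + (-19))/2 = -15/2 = -15/2
Mean of G1 + G2 = 1 + -15/2 = -13/2

-13/2


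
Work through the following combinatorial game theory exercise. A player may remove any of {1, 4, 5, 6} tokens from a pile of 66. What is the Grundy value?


The subtraction set is S = {1, 4, 5, 6}.
G(k) = mex{ G(k - s) : s in S, s <= k }. We compute iteratively: G(0) = 0.
G(1) = mex({0}) = 1
G(2) = mex({1}) = 0
G(3) = mex({0}) = 1
G(4) = mex({0, 1}) = 2
G(5) = mex({0, 1, 2}) = 3
G(6) = mex({0, 1, 3}) = 2
G(7) = mex({0, 1, 2}) = 3
G(8) = mex({0, 1, 2, 3}) = 4
G(9) = mex({1, 2, 3, 4}) = 0
G(10) = mex({0, 2, 3}) = 1
G(11) = mex({1, 2, 3}) = 0
G(12) = mex({0, 2, 3, 4}) = 1
G(13) = mex({0, 1, 3, 4}) = 2
G(14) = mex({0, 1, 2, 4}) = 3
Observe that G(9)..G(14) = 0, 1, 0, 1, 2, 3 repeats G(0)..G(5) = 0, 1, 0, 1, 2, 3.
For k >= max(S) = 6, G(k) is determined by the previous 6 values G(k-6)..G(k-1); a window of 6 consecutive values has recurred shifted by 9, so by induction G(k + 9) = G(k) for all k >= 0: the sequence is periodic from the start with period 9.
One period: G(0..8) = 0, 1, 0, 1, 2, 3, 2, 3, 4.
66 mod 9 = 3, so G(66) = G(3) = 1.

1


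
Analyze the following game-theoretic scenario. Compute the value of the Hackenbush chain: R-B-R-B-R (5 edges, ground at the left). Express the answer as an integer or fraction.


Edges (from ground): R-B-R-B-R
By Berlekamp's sign-expansion rule, a Blue-Red Hackenbush stalk has the value of the surreal number whose sign sequence is the edge sequence with B -> + and R -> -.
Sign sequence: -+-+-
Trace the sign expansion in the surreal number tree, starting from 0:
Edge 1: R (sign -) -> bounds (-inf, 0), value = -1
Edge 2: B (sign +) -> bounds (-1, 0), value = -1/2
Edge 3: R (sign -) -> bounds (-1, -1/2), value = -3/4
Edge 4: B (sign +) -> bounds (-3/4, -1/2), value = -5/8
Edge 5: R (sign -) -> bounds (-3/4, -5/8), value = -11/16
Game value = -11/16

-11/16


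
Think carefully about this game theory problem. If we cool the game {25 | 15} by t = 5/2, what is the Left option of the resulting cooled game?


Original game: {25 | 15} (a switch {a | b} with a > b).
Cooling by t (for t below the temperature (a - b)/2 = 5) taxes each move by t: {a | b} cooled by t is {a - t | b + t}.
Cooling amount: t = 5/2
Cooled Left option: 25 - 5/2 = 45/2
Cooled Right option: 15 + 5/2 = 35/2
Cooled game: {45/2 | 35/2}
Left option = 45/2

45/2


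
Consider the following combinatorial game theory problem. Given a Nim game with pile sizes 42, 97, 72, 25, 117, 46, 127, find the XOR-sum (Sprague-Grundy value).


We need the XOR (exclusive or) of all pile sizes.
After XOR-ing pile 1 (size 42): 0 XOR 42 = 42
After XOR-ing pile 2 (size 97): 42 XOR 97 = 75
After XOR-ing pile 3 (size 72): 75 XOR 72 = 3
After XOR-ing pile 4 (size 25): 3 XOR 25 = 26
After XOR-ing pile 5 (size 117): 26 XOR 117 = 111
After XOR-ing pile 6 (size 46): 111 XOR 46 = 65
After XOR-ing pile 7 (size 127): 65 XOR 127 = 62
The Nim-value of this position is 62.

62


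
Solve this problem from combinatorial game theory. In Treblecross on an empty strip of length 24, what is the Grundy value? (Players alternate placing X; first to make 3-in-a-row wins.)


Treblecross: place X on empty cells; 3-in-a-row wins.
Playing within two cells of an existing X lets the opponent win at once, so sensible play treats the cells i-2..i+2 around each X as dead. The player left with no safe cell loses, so this is a normal-play take-away game on strips of safe cells.
Placing X at cell i (0-indexed) of a strip of k safe cells leaves independent strips of sizes max(0, i-2) and max(0, k-i-3). Hence G(k) = mex{ G(max(0,i-2)) XOR G(max(0,k-i-3)) : 0 <= i < k }, with G(0) = 0.
G(1): splits (0,0):0^0=0 -> mex({0}) = 1
G(2): splits (0,0):0^0=0 -> mex({0}) = 1
G(3): splits (0,0):0^0=0 -> mex({0}) = 1
G(4): splits (0,1):0^1=1 (0,0):0^0=0 -> mex({0, 1}) = 2
G(5): splits (0,2):0^1=1 (0,1):0^1=1 (0,0):0^0=0 -> mex({0, 1}) = 2
G(6) = mex({1}) = 0
G(7) = mex({0, 1, 2}) = 3
G(8) = mex({0, 1, 2}) = 3
G(9) = mex({0, 2}) = 1
G(10) = mex({0, 2, 3}) = 1
G(11) = mex({0, 3}) = 1
G(12) = mex({1, 3}) = 0
G(13) = mex({0, 1, 2, 3}) = 4
G(14) = mex({0, 1, 2}) = 3
G(15) = mex({0, 1, 2}) = 3
G(16) = mex({0, 1, 2, 4}) = 3
G(17) = mex({0, 1, 3, 4}) = 2
G(18) = mex({0, 1, 3, 4}) = 2
G(19) = mex({0, 1, 3, 5}) = 2
G(20) = mex({0, 1, 2, 3, 5}) = 4
G(21) = mex({0, 1, 2, 3, 5}) = 4
G(22) = mex({1, 2, 6}) = 0
G(23) = mex({0, 1, 2, 3, 4, 6}) = 5
G(24) = mex({0, 1, 2, 3, 4}) = 5
Therefore G(24) = 5.

5


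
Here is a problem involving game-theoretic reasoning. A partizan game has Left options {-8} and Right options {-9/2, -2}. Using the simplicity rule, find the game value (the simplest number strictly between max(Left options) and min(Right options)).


Left options: {-8}, max = -8
Right options: {-9/2, -2}, min = -9/2
All options are numbers and max(Left) < min(Right), so by the simplicity theorem the value is the simplest (earliest-born) number strictly between -8 and -9/2.
Integers -7 through -5 all lie strictly between -8 and -9/2.
Among integers, the simplest (lowest birthday = smallest |n|; 0 is born on day 0, +-n on day n) is -5.
No non-integer in the interval can be simpler: if x is a non-integer in the interval, then floor(x) or ceil(x) also lies in the interval (the interval contains an integer), and both are proper prefixes of x's sign expansion, i.e. born earlier. So the game value is -5.
Game value = -5

-5


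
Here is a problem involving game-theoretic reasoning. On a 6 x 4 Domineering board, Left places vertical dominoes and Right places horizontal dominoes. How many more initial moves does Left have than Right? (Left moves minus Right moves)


Board is 6 x 4 (rows x cols).
Left (vertical) placements: (rows-1) * cols = 5 * 4 = 20
Right (horizontal) placements: rows * (cols-1) = 6 * 3 = 18
Advantage = Left - Right = 20 - 18 = 2

2


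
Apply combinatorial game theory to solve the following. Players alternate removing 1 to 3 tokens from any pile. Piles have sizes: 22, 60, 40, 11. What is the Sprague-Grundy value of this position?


Subtraction set: {1, 2, 3}
For this subtraction set, G(n) = n mod 4 (period = max + 1 = 4).
Pile 1 (size 22): G(22) = 22 mod 4 = 2
Pile 2 (size 60): G(60) = 60 mod 4 = 0
Pile 3 (size 40): G(40) = 40 mod 4 = 0
Pile 4 (size 11): G(11) = 11 mod 4 = 3
Total Grundy value = XOR of all: 2 XOR 0 XOR 0 XOR 3 = 1

1


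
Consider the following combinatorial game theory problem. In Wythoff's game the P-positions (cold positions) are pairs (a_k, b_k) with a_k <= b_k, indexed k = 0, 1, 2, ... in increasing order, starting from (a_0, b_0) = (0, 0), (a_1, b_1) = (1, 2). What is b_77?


By Wythoff's theorem, a_k = floor(k * phi) and b_k = floor(k * phi^2) = a_k + k, where phi = (1 + sqrt(5))/2 is the golden ratio.
phi = (1 + sqrt(5))/2 = 1.618034
phi^2 = phi + 1 = 2.618034
k = 77
k * phi^2 = 77 * 2.618034 = 201.588617
b_77 = floor(k * phi^2) = 201 (check: a_77 + k = 124 + 77 = 201)

201


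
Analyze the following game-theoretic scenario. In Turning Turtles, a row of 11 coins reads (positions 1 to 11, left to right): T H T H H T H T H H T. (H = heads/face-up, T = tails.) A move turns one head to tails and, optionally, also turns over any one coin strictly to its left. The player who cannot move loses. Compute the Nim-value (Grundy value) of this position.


Coins: T H T H H T H T H H T
Key fact: a single head at position k behaves exactly like a Nim heap of size k (turning it to T and optionally flipping a coin at j < k corresponds to moving the heap from k to j, or to 0), and heads combine as a disjunctive sum (two heads at the same place would cancel, matching j XOR j = 0). So the Nim-value is the XOR of the 1-indexed positions of the heads.
Face-up positions (1-indexed): [2, 4, 5, 7, 9, 10]
XOR 0 with 2: 0 XOR 2 = 2
XOR 2 with 4: 2 XOR 4 = 6
XOR 6 with 5: 6 XOR 5 = 3
XOR 3 with 7: 3 XOR 7 = 4
XOR 4 with 9: 4 XOR 9 = 13
XOR 13 with 10: 13 XOR 10 = 7
Nim-value = 7

7


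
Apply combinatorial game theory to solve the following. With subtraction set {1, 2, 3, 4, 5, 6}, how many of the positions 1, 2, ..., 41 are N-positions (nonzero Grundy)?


Subtraction set S = {1, 2, 3, 4, 5, 6}, so G(n) = n mod 7.
G(n) = 0 when n is a multiple of 7.
Multiples of 7 in [1, 41]: 5
N-positions (nonzero Grundy) = 41 - 5 = 36

36


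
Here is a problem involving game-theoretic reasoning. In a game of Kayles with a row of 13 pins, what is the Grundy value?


Kayles: a move removes 1 or 2 adjacent pins from a contiguous row.
Removing pins from a row of k leaves two independent rows (a, b) with a + b = k - 1 (one pin) or a + b = k - 2 (two pins); an end removal gives a = 0.
By Sprague-Grundy, G(k) = mex{ G(a) XOR G(b) } over all these splits. G(0) = 0.
G(1): splits (0,0):0^0=0 -> mex({0}) = 1
G(2): splits (0,1):0^1=1 (0,0):0^0=0 -> mex({0, 1}) = 2
G(3): splits (0,2):0^2=2 (1,1):1^1=0 (0,1):0^1=1 -> mex({0, 1, 2}) = 3
G(4): splits (0,3):0^3=3 (1,2):1^2=3 (0,2):0^2=2 (1,1):1^1=0 -> mex({0, 2, 3}) = 1
G(5): splits (0,4):0^1=1 (1,3):1^3=2 (2,2):2^2=0 (0,3):0^3=3 (1,2):1^2=3 -> mex({0, 1, 2, 3}) = 4
G(6) = mex({0, 1, 2, 4}) = 3
G(7) = mex({0, 1, 3, 4, 5}) = 2
G(8) = mex({0, 2, 3, 5, 6}) = 1
G(9) = mex({0, 1, 2, 3, 6, 7}) = 4
G(10) = mex({0, 1, 3, 4, 5, 7}) = 2
G(11) = mex({0, 1, 2, 3, 4, 5}) = 6
G(12) = mex({0, 1, 2, 3, 5, 6, 7}) = 4
G(13) = mex({0, 2, 3, 4, 6, 7}) = 1
Therefore G(13) = 1.

1


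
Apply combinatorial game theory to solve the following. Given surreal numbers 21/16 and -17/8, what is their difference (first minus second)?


x = 21/16, y = -17/8
Converting to common denominator: 16
x = 21/16, y = -34/16
x - y = 21/16 - -17/8 = 55/16

55/16


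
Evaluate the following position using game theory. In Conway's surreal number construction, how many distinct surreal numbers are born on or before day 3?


Day 0: {|} = 0 is born. Count = 1.
Day n: the number of surreal numbers born by day n is 2^(n+1) - 1.
By day 0: 2^1 - 1 = 1
By day 1: 2^2 - 1 = 3
By day 2: 2^3 - 1 = 7
By day 3: 2^4 - 1 = 15
By day 3: 15 surreal numbers.

15


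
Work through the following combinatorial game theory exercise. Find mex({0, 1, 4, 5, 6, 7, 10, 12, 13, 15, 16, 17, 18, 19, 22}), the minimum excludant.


Set = {0, 1, 4, 5, 6, 7, 10, 12, 13, 15, 16, 17, 18, 19, 22}
0 is in the set.
1 is in the set.
2 is NOT in the set. This is the mex.
mex = 2

2


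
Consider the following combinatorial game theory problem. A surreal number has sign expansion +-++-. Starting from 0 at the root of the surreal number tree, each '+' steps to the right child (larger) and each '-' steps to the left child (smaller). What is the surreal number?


Sign expansion: +-++-
Rule: track bounds (lo, hi), initially (-inf, +inf). On '+', the current value becomes lo and we move to the simplest number in (value, hi): value + 1 if hi = +inf, otherwise the midpoint (value + hi)/2. On '-', the current value becomes hi and we move to value - 1 if lo = -inf, otherwise the midpoint (lo + value)/2.
Start at 0.
Step 1: sign = +, move right. Bounds: (0, +inf). Value = 1
Step 2: sign = -, move left. Bounds: (0, 1). Value = 1/2
Step 3: sign = +, move right. Bounds: (1/2, 1). Value = 3/4
Step 4: sign = +, move right. Bounds: (3/4, 1). Value = 7/8
Step 5: sign = -, move left. Bounds: (3/4, 7/8). Value = 13/16
The surreal number with sign expansion +-++- is 13/16.

13/16


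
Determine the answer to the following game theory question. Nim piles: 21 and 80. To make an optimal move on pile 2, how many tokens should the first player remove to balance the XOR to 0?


Piles: 21 and 80
Current XOR: 21 XOR 80 = 69 (non-zero, so this is an N-position).
To make the XOR zero, we need to find a move that balances the piles.
For pile 2 (size 80): target = 80 XOR 69 = 21
We reduce pile 2 from 80 to 21.
Tokens removed: 80 - 21 = 59
Verification: 21 XOR 21 = 0

59


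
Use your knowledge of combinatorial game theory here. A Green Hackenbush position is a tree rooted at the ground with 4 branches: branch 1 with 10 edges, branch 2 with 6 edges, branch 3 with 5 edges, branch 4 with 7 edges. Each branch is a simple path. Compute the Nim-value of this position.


The tree has 4 branches from the ground vertex.
In Green Hackenbush, the Nim-value of a simple path of length k is k.
Branch 1: length 10, Nim-value = 10
Branch 2: length 6, Nim-value = 6
Branch 3: length 5, Nim-value = 5
Branch 4: length 7, Nim-value = 7
Total Nim-value = XOR of all branch values:
0 XOR 10 = 10
10 XOR 6 = 12
12 XOR 5 = 9
9 XOR 7 = 14
Nim-value of the tree = 14

14


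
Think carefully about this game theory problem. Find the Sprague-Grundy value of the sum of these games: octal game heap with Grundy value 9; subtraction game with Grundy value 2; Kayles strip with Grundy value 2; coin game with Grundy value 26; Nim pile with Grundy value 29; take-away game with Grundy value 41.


By the Sprague-Grundy theorem, the Grundy value of a sum of games is the XOR of individual Grundy values.
octal game heap: Grundy value = 9. Running XOR: 0 XOR 9 = 9
subtraction game: Grundy value = 2. Running XOR: 9 XOR 2 = 11
Kayles strip: Grundy value = 2. Running XOR: 11 XOR 2 = 9
coin game: Grundy value = 26. Running XOR: 9 XOR 26 = 19
Nim pile: Grundy value = 29. Running XOR: 19 XOR 29 = 14
take-away game: Grundy value = 41. Running XOR: 14 XOR 41 = 39
The combined Grundy value is 39.

39


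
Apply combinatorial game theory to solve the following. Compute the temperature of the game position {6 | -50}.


The game is {6 | -50}, a switch {a | b} with numbers a > b.
Cooling {a | b} by t gives {a - t | b + t}, which stops being hot when a - t = b + t, i.e. at t = (a - b)/2. So the temperature of a switch is (a - b)/2.
Temperature = (Left option - Right option) / 2
= (6 - (-50)) / 2
= 56 / 2
= 28

28


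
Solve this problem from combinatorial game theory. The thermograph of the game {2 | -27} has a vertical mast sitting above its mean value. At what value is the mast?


Game = {2 | -27}, a switch {a | b} with numbers a > b.
Its thermograph has left wall a - t and right wall b + t, which meet at t = (a - b)/2, where both equal (a + b)/2. So the mast (mean value) is at (a + b)/2.
Mean = (2 + (-27))/2 = -25/2 = -25/2

-25/2


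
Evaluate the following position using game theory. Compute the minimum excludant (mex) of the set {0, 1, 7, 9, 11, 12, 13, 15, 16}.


Set = {0, 1, 7, 9, 11, 12, 13, 15, 16}
0 is in the set.
1 is in the set.
2 is NOT in the set. This is the mex.
mex = 2

2


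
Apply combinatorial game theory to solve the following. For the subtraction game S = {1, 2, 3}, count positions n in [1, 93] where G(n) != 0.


Subtraction set S = {1, 2, 3}, so G(n) = n mod 4.
G(n) = 0 when n is a multiple of 4.
Multiples of 4 in [1, 93]: 23
N-positions (nonzero Grundy) = 93 - 23 = 70

70


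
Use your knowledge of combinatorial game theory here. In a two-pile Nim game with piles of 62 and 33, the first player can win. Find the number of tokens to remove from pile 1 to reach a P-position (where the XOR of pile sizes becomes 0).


Piles: 62 and 33
Current XOR: 62 XOR 33 = 31 (non-zero, so this is an N-position).
To make the XOR zero, we need to find a move that balances the piles.
For pile 1 (size 62): target = 62 XOR 31 = 33
We reduce pile 1 from 62 to 33.
Tokens removed: 62 - 33 = 29
Verification: 33 XOR 33 = 0

29


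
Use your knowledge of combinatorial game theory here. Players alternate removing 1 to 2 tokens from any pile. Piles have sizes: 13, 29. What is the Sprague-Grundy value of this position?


Subtraction set: {1, 2}
For this subtraction set, G(n) = n mod 3 (period = max + 1 = 3).
Pile 1 (size 13): G(13) = 13 mod 3 = 1
Pile 2 (size 29): G(29) = 29 mod 3 = 2
Total Grundy value = XOR of all: 1 XOR 2 = 3

3


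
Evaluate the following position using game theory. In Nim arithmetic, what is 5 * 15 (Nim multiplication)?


Nim multiplication is bilinear over XOR: (u XOR v) * w = (u*w) XOR (v*w).
So we split each operand into its bit components and XOR the pairwise Nim products.
5 = 1 + 4 (as XOR of powers of 2).
15 = 1 + 2 + 4 + 8 (as XOR of powers of 2).
Using the standard Nim-product table on single bits:
  2*2 = 3,   2*4 = 8,   2*8 = 12,
  4*4 = 6,   4*8 = 11,  8*8 = 13,
and  1*x = x (identity), k*l = l*k (commutative).
Pairwise Nim products:
  1 * 1 = 1
  1 * 2 = 2
  1 * 4 = 4
  1 * 8 = 8
  4 * 1 = 4
  4 * 2 = 8
  4 * 4 = 6
  4 * 8 = 11
XOR them: 1 XOR 2 XOR 4 XOR 8 XOR 4 XOR 8 XOR 6 XOR 11 = 14.
Result: 5 * 15 = 14 (in Nim).

14
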